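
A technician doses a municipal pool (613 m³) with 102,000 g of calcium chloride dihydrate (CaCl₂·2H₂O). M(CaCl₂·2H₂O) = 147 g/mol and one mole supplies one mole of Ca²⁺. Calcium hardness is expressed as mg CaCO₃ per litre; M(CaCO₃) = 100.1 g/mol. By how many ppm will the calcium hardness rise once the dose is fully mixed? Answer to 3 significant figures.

Volume: 613 m³ = 613,000 L.
Moles of Ca²⁺: 102,000 g ÷ 147 g/mol = 693.9 mol.
As CaCO₃: 693.9 mol × 100.1 g/mol = 69,460 g.
Rise: 69,460 g / 613,000 L × 1000 = 113.3 mg/L.

113 ppm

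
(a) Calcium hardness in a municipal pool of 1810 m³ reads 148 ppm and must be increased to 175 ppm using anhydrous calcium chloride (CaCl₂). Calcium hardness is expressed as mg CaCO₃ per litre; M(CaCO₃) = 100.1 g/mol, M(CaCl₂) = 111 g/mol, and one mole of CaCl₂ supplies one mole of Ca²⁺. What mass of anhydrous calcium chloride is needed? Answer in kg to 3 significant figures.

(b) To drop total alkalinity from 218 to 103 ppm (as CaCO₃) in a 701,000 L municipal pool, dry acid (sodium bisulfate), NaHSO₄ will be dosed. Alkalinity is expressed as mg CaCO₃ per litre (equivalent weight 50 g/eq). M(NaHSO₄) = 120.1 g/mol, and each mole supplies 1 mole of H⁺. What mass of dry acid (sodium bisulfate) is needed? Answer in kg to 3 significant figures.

(a) 54.2 kg; (b) 194 kg

(a) Volume: 1810 m³ = 1,810,000 L.
(a) Hardness to add: (175 − 148) = 27 mg/L as CaCO₃ × 1,810,000 L = 48,870 g as CaCO₃.
(a) Moles of Ca²⁺ (1 mol Ca²⁺ ≡ 1 mol CaCO₃): 48,870 / 100.1 g/mol = 488.2 mol.
(a) Mass of CaCl₂: 488.2 × 111 = 54,190 g.

(b) Alkalinity to neutralize: (218 − 103) = 115 mg/L as CaCO₃ × 701,000 L = 80,620 g as CaCO₃.
(b) Equivalents of H⁺ required: 80,620 ÷ 50 g/eq = 1612 eq = 1612 mol NaHSO₄.
(b) Mass of NaHSO₄: 1612 × 120.1 = 193,600 g.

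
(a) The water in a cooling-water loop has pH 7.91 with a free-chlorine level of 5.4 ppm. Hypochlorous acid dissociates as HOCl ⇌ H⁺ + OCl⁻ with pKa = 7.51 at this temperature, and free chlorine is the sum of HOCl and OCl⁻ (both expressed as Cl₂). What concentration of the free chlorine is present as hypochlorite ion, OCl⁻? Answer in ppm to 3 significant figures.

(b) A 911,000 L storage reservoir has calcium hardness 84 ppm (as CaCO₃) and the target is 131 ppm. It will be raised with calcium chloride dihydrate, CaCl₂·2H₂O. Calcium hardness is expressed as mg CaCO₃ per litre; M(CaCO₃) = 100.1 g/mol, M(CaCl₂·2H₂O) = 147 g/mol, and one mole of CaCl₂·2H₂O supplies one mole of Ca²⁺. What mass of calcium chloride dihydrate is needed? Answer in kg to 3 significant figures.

(a) 3.86 ppm; (b) 62.9 kg

(a) [OCl⁻]/[HOCl] = 10^(pH − pKa) = 10^(7.91 − 7.51) = 10^0.40 = 2.512.
(a) Fraction as HOCl = 1 / (1 + 2.512) = 0.2847.
(a) OCl⁻ = (1 − 0.2847) × 5.4 ppm = 3.862 ppm.

(b) Hardness to add: (131 − 84) = 47 mg/L as CaCO₃ × 911,000 L = 42,820 g as CaCO₃.
(b) Moles of Ca²⁺ (1 mol Ca²⁺ ≡ 1 mol CaCO₃): 42,820 / 100.1 g/mol = 427.7 mol.
(b) Mass of CaCl₂·2H₂O: 427.7 × 147 = 62,880 g.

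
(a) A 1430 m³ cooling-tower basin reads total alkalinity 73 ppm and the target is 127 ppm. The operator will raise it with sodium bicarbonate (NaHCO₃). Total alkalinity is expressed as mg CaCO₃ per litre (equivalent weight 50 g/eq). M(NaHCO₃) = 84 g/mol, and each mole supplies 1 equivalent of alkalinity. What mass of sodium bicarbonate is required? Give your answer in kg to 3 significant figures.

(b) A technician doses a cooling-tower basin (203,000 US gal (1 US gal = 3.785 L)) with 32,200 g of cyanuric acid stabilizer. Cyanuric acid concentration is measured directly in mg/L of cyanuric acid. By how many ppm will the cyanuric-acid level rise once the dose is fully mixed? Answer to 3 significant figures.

(a) Volume: 1430 m³ = 1,430,000 L.
(a) Alkalinity to add: (127 − 73) = 54 mg/L as CaCO₃ × 1,430,000 L = 77,220 g as CaCO₃.
(a) Equivalents: 77,220 g ÷ 50 g/eq = 1544 eq.
(a) NaHCO₃ supplies 1 eq per mole → 1544 mol.
(a) Mass: 1544 mol × 84 g/mol = 129,700 g.

(b) Volume: 203,000 US gal × 3.785 L/gal = 768,355 L.
(b) Rise: 32,200 g / 768,355 L × 1000 = 41.91 mg/L.

(a) 130 kg; (b) 41.9 ppm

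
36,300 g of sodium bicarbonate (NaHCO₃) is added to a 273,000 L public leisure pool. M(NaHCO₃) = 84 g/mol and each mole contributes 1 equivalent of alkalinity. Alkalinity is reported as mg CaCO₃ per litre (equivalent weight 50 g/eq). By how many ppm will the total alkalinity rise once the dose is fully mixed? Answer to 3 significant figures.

79.1 ppm

Moles of NaHCO₃: 36,300 g ÷ 84 g/mol = 432.1 mol → 432.1 eq of alkalinity.
As CaCO₃: 432.1 eq × 50 g/eq = 21,610 g.
Rise: 21,610 g / 273,000 L × 1000 = 79.15 mg/L.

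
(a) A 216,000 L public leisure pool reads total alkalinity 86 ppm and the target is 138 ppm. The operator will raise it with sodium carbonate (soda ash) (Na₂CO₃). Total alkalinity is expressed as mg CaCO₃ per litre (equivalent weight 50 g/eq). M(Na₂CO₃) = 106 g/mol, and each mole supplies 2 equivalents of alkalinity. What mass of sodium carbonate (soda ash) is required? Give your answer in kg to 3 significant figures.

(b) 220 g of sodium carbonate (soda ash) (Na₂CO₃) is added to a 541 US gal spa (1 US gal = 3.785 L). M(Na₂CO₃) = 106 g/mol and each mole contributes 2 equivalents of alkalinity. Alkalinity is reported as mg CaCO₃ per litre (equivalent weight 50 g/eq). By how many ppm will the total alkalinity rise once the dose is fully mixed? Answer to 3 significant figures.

(a) Alkalinity to add: (138 − 86) = 52 mg/L as CaCO₃ × 216,000 L = 11,230 g as CaCO₃.
(a) Equivalents: 11,230 g ÷ 50 g/eq = 224.6 eq.
(a) Each mole of Na₂CO₃ supplies 2 eq, so 224.6 / 2 = 112.3 mol.
(a) Mass: 112.3 mol × 106 g/mol = 11,910 g.

(b) Volume: 541 US gal × 3.785 L/gal = 2,048 L.
(b) Moles of Na₂CO₃: 220 g ÷ 106 g/mol = 2.075 mol → 4.151 eq of alkalinity.
(b) As CaCO₃: 4.151 eq × 50 g/eq = 207.5 g.
(b) Rise: 207.5 g / 2,048 L × 1000 = 101.4 mg/L.

(a) 11.9 kg; (b) 101 ppm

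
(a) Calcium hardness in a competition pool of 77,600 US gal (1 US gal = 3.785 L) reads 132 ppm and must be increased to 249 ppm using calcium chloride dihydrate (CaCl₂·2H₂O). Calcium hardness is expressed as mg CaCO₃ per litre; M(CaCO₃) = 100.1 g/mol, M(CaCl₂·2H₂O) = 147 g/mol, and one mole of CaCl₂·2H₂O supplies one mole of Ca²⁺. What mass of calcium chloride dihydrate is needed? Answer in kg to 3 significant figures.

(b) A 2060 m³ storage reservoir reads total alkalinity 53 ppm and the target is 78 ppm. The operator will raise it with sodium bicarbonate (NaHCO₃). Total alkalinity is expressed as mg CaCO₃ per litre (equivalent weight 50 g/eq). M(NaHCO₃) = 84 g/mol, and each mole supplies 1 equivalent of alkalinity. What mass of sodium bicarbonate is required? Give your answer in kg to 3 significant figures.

(a) 50.5 kg; (b) 86.5 kg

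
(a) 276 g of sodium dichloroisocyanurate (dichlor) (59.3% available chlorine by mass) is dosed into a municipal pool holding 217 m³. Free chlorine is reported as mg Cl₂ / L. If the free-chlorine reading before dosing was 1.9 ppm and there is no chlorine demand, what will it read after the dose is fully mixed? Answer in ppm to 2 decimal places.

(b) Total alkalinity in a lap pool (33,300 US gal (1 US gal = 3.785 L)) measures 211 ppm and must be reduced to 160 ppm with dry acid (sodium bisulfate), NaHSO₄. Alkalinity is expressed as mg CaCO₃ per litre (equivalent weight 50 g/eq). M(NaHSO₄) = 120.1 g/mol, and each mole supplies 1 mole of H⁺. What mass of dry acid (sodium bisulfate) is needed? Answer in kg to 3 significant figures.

(a) Volume: 217 m³ = 217,000 L.
(a) Available chlorine delivered: 276 g × 0.593 = 163.7 g as Cl₂.
(a) Concentration rise: 163.7 g / 217,000 L = 0.7542 mg/L = 0.75 ppm.
(a) Final FC: 1.9 + 0.75 = 2.65 ppm.

(b) Volume: 33,300 US gal × 3.785 L/gal = 126,040 L.
(b) Alkalinity to neutralize: (211 − 160) = 51 mg/L as CaCO₃ × 126,040 L = 6428 g as CaCO₃.
(b) Equivalents of H⁺ required: 6428 ÷ 50 g/eq = 128.6 eq = 128.6 mol NaHSO₄.
(b) Mass of NaHSO₄: 128.6 × 120.1 = 15,440 g.

(a) 2.65 ppm; (b) 15.4 kg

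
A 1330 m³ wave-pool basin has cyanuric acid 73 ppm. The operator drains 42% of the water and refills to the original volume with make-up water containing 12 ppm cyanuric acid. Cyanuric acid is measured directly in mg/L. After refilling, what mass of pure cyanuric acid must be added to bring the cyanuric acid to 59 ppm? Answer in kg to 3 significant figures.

Volume: 1330 m³ = 1,330,000 L.
After draining 42% and refilling: 73 × 0.58 + 12 × 0.42 = 47.38 ppm.
Deficit to target: 59 − 47.38 = 11.62 mg/L.
Mass: 11.62 mg/L × 1,330,000 L = 15,450 g cyanuric acid.

15.5 kg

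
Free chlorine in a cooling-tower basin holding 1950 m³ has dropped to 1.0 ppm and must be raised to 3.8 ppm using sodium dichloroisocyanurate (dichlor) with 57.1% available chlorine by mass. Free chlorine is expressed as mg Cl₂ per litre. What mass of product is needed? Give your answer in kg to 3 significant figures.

9.56 kg

Volume: 1950 m³ = 1,950,000 L.
Chlorine deficit: 3.8 − 1.0 = 2.8 ppm = 2.8 mg/L as Cl₂.
Cl₂ equivalent needed: 2.8 mg/L × 1,950,000 L = 5,460,000 mg = 5460 g.
Product at 57.1% available chlorine: 5460 / 0.571 = 9562 g.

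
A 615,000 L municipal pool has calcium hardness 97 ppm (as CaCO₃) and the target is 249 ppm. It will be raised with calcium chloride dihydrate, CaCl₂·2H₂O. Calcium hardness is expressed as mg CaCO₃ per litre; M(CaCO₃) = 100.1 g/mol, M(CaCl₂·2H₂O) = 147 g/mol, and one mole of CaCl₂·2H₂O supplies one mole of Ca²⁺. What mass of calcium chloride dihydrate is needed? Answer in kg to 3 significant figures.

Hardness to add: (249 − 97) = 152 mg/L as CaCO₃ × 615,000 L = 93,480 g as CaCO₃.
Moles of Ca²⁺ (1 mol Ca²⁺ ≡ 1 mol CaCO₃): 93,480 / 100.1 g/mol = 933.9 mol.
Mass of CaCl₂·2H₂O: 933.9 × 147 = 137,300 g.

137 kg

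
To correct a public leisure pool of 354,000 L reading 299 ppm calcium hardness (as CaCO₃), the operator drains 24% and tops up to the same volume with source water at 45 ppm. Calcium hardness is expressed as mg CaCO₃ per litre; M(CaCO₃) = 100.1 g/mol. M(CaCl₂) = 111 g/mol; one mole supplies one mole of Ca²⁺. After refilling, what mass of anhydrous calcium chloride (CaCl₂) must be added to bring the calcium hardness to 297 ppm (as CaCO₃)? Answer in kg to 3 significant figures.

After draining 24% and refilling: 299 × 0.76 + 45 × 0.24 = 238.04 ppm.
Deficit to target: 297 − 238.04 = 58.96 mg/L.
As CaCO₃: 58.96 mg/L × 354,000 L = 20,870 g; ÷ 100.1 = 208.5 mol Ca²⁺.
Mass: 208.5 × 111 = 23,140 g.

23.1 kg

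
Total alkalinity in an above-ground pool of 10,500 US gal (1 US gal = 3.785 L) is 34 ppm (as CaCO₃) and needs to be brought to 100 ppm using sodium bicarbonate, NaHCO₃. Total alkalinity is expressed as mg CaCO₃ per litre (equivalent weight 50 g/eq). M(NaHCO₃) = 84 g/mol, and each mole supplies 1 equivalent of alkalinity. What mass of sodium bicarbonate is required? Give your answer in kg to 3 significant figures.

Volume: 10,500 US gal × 3.785 L/gal = 39,742 L.
Alkalinity to add: (100 − 34) = 66 mg/L as CaCO₃ × 39,742 L = 2623 g as CaCO₃.
Equivalents: 2623 g ÷ 50 g/eq = 52.46 eq.
NaHCO₃ supplies 1 eq per mole → 52.46 mol.
Mass: 52.46 mol × 84 g/mol = 4407 g.

4.41 kg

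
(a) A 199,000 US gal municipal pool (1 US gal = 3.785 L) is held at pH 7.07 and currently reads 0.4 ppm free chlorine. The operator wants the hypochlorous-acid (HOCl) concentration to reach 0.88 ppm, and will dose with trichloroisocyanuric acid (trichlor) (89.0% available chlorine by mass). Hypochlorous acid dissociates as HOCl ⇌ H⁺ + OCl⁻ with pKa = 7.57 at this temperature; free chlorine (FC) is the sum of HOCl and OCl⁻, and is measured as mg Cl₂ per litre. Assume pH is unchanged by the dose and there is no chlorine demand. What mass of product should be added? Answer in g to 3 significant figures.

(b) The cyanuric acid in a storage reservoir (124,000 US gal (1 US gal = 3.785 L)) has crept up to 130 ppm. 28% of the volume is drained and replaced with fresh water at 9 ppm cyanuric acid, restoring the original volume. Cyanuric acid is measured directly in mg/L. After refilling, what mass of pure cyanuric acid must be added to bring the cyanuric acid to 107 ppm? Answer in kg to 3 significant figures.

(a) 642 g; (b) 5.11 kg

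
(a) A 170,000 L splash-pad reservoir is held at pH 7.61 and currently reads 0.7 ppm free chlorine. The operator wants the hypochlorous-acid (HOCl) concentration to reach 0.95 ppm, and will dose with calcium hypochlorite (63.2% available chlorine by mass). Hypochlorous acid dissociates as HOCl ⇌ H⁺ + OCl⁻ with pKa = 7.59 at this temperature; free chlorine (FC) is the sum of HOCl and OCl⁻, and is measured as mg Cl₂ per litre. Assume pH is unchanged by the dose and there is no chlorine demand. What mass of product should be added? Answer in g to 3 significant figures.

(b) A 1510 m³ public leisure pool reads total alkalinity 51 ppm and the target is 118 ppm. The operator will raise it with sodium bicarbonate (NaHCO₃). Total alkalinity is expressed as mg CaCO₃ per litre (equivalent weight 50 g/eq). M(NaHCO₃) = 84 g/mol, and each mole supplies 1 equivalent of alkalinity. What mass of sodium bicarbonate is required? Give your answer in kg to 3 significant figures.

(a) [OCl⁻]/[HOCl] = 10^(pH − pKa) = 10^(7.61 − 7.59) = 1.047; fraction as HOCl = 1/(1 + 1.047) = 0.4885.
(a) Free chlorine required for 0.95 ppm HOCl: 0.95 / 0.4885 = 1.945 ppm.
(a) FC to add: 1.945 − 0.7 = 1.245 mg/L as Cl₂.
(a) Cl₂ equivalent: 1.245 mg/L × 170,000 L = 211.6 g.
(a) Product at 63.2% available Cl: 211.6 / 0.632 = 334.8 g.

(b) Volume: 1510 m³ = 1,510,000 L.
(b) Alkalinity to add: (118 − 51) = 67 mg/L as CaCO₃ × 1,510,000 L = 101,200 g as CaCO₃.
(b) Equivalents: 101,200 g ÷ 50 g/eq = 2023 eq.
(b) NaHCO₃ supplies 1 eq per mole → 2023 mol.
(b) Mass: 2023 mol × 84 g/mol = 170,000 g.

(a) 335 g; (b) 170 kg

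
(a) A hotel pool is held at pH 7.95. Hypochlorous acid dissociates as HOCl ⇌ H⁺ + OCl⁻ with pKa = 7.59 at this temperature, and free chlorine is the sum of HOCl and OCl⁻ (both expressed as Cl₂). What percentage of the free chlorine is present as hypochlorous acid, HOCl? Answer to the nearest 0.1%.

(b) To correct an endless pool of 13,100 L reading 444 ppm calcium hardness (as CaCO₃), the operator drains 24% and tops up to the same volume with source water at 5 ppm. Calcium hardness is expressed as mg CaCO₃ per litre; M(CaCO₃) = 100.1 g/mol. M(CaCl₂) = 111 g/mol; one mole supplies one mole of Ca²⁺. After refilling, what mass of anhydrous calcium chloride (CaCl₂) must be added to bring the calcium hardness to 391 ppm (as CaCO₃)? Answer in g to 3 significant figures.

(a) 30.4%; (b) 761 g

(a) [OCl⁻]/[HOCl] = 10^(pH − pKa) = 10^(7.95 − 7.59) = 10^0.36 = 2.291.
(a) Fraction as HOCl = 1 / (1 + 2.291) = 0.3039.

(b) After draining 24% and refilling: 444 × 0.76 + 5 × 0.24 = 338.64 ppm.
(b) Deficit to target: 391 − 338.64 = 52.36 mg/L.
(b) As CaCO₃: 52.36 mg/L × 13,100 L = 685.9 g; ÷ 100.1 = 6.852 mol Ca²⁺.
(b) Mass: 6.852 × 111 = 760.6 g.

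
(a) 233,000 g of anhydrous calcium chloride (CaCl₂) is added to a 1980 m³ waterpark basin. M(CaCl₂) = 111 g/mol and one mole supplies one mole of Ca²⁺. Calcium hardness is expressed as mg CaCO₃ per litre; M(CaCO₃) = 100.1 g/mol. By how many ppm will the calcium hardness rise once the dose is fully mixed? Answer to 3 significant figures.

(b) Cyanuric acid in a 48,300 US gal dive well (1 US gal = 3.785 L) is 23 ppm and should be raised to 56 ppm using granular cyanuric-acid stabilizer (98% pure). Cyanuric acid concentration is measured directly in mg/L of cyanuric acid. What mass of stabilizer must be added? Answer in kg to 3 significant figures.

(a) 106 ppm; (b) 6.16 kg

(a) Volume: 1980 m³ = 1,980,000 L.
(a) Moles of Ca²⁺: 233,000 g ÷ 111 g/mol = 2099 mol.
(a) As CaCO₃: 2099 mol × 100.1 g/mol = 210,100 g.
(a) Rise: 210,100 g / 1,980,000 L × 1000 = 106.1 mg/L.

(b) Volume: 48,300 US gal × 3.785 L/gal = 182,816 L.
(b) CYA to add: (56 − 23) = 33 mg/L × 182,816 L = 6033 g cyanuric acid.
(b) At 98% purity: 6033 / 0.98 = 6156 g product.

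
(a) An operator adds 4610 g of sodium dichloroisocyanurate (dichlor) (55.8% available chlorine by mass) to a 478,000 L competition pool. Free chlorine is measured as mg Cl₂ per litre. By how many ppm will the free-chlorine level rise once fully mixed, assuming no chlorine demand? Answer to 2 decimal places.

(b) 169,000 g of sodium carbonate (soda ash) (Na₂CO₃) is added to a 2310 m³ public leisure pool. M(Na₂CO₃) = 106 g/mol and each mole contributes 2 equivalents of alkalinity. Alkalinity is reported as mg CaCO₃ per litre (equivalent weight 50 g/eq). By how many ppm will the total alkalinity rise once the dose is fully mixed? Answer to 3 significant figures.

(a) Available chlorine delivered: 4610 g × 0.558 = 2572 g as Cl₂.
(a) Concentration rise: 2572 g / 478,000 L = 5.382 mg/L = 5.38 ppm.

(b) Volume: 2310 m³ = 2,310,000 L.
(b) Moles of Na₂CO₃: 169,000 g ÷ 106 g/mol = 1594 mol → 3189 eq of alkalinity.
(b) As CaCO₃: 3189 eq × 50 g/eq = 159,400 g.
(b) Rise: 159,400 g / 2,310,000 L × 1000 = 69.02 mg/L.

(a) 5.38 ppm; (b) 69.0 ppm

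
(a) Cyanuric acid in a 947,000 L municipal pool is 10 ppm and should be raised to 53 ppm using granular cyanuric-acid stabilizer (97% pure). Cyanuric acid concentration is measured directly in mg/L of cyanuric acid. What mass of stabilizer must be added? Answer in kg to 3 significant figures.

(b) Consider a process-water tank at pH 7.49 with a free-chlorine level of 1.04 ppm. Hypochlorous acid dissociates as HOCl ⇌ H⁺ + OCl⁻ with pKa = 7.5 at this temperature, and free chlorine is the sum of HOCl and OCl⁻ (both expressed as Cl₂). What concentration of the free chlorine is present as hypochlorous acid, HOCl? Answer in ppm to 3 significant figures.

(a) 42.0 kg; (b) 0.526 ppm

(a) CYA to add: (53 − 10) = 43 mg/L × 947,000 L = 40,720 g cyanuric acid.
(a) At 97% purity: 40,720 / 0.97 = 41,980 g product.

(b) [OCl⁻]/[HOCl] = 10^(pH − pKa) = 10^(7.49 − 7.5) = 10^-0.01 = 0.9772.
(b) Fraction as HOCl = 1 / (1 + 0.9772) = 0.5058.
(b) HOCl = 0.5058 × 1.04 ppm = 0.526 ppm.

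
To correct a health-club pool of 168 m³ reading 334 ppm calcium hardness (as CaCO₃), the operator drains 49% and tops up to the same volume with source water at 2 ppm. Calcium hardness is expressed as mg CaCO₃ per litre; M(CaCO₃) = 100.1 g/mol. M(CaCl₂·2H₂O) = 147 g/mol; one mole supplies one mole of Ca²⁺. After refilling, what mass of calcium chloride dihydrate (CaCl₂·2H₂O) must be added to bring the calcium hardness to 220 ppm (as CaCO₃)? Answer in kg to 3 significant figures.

12.0 kg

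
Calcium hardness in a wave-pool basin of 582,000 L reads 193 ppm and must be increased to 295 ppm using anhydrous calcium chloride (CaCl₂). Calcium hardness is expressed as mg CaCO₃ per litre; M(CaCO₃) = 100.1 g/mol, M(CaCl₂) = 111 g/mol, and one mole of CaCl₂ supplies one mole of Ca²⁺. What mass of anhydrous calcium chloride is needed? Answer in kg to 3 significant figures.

Hardness to add: (295 − 193) = 102 mg/L as CaCO₃ × 582,000 L = 59,360 g as CaCO₃.
Moles of Ca²⁺ (1 mol Ca²⁺ ≡ 1 mol CaCO₃): 59,360 / 100.1 g/mol = 593 mol.
Mass of CaCl₂: 593 × 111 = 65,830 g.

65.8 kg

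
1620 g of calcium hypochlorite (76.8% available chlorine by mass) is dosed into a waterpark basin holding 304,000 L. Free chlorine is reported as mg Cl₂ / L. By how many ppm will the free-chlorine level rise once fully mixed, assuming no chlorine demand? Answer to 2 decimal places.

4.09 ppm

Available chlorine delivered: 1620 g × 0.768 = 1244 g as Cl₂.
Concentration rise: 1244 g / 304,000 L = 4.093 mg/L = 4.09 ppm.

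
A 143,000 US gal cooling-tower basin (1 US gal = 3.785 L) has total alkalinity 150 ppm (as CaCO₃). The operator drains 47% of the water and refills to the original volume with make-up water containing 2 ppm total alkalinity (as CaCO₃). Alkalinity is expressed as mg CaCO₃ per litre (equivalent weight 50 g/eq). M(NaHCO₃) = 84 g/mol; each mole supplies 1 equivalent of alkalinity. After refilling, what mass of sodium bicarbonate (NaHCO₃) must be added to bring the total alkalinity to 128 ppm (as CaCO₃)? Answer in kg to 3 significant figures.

Volume: 143,000 US gal × 3.785 L/gal = 541,255 L.
After draining 47% and refilling: 150 × 0.53 + 2 × 0.47 = 80.44 ppm.
Deficit to target: 128 − 80.44 = 47.56 mg/L.
As CaCO₃: 47.56 mg/L × 541,255 L = 25,740 g; ÷ 50 g/eq ÷ 1 = 514.8 mol NaHCO₃.
Mass: 514.8 × 84 = 43,250 g.

43.2 kg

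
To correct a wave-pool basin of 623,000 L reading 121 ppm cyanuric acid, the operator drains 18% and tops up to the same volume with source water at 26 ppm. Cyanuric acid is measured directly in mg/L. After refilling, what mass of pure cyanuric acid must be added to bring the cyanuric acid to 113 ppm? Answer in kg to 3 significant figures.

After draining 18% and refilling: 121 × 0.82 + 26 × 0.18 = 103.9 ppm.
Deficit to target: 113 − 103.9 = 9.1 mg/L.
Mass: 9.1 mg/L × 623,000 L = 5669 g cyanuric acid.

5.67 kg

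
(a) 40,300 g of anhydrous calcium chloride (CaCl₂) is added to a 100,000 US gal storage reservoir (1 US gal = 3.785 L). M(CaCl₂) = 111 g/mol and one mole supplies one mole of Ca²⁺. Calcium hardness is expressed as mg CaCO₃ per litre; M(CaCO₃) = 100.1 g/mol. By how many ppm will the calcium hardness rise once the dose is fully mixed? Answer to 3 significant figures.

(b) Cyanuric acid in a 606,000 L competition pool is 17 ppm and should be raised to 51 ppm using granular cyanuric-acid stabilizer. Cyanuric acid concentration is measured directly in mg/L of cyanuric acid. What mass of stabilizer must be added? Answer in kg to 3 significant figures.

(a) Volume: 100,000 US gal × 3.785 L/gal = 378,500 L.
(a) Moles of Ca²⁺: 40,300 g ÷ 111 g/mol = 363.1 mol.
(a) As CaCO₃: 363.1 mol × 100.1 g/mol = 36,340 g.
(a) Rise: 36,340 g / 378,500 L × 1000 = 96.02 mg/L.

(b) CYA to add: (51 − 17) = 34 mg/L × 606,000 L = 20,600 g cyanuric acid.

(a) 96.0 ppm; (b) 20.6 kg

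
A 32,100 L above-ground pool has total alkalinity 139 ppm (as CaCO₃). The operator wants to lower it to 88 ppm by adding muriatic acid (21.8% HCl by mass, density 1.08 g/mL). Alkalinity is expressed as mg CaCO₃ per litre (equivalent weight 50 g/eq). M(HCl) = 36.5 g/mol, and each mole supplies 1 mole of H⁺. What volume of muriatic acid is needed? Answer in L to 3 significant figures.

5.08 L

Alkalinity to neutralize: (139 − 88) = 51 mg/L as CaCO₃ × 32,100 L = 1637 g as CaCO₃.
Equivalents of H⁺ required: 1637 ÷ 50 g/eq = 32.74 eq = 32.74 mol HCl.
Mass of HCl: 32.74 × 36.5 = 1195 g.
Mass of 21.8% solution: 1195 / 0.218 = 5482 g.
Volume: 5482 g ÷ 1.08 g/mL = 5076 mL.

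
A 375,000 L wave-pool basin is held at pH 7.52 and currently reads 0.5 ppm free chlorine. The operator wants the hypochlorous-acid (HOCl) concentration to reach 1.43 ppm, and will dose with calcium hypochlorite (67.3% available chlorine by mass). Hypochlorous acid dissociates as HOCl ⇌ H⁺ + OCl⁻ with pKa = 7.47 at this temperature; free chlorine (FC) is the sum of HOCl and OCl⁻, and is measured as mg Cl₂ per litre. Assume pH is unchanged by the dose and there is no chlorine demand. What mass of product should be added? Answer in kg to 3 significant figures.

1.41 kg

[OCl⁻]/[HOCl] = 10^(pH − pKa) = 10^(7.52 − 7.47) = 1.122; fraction as HOCl = 1/(1 + 1.122) = 0.4712.
Free chlorine required for 1.43 ppm HOCl: 1.43 / 0.4712 = 3.034 ppm.
FC to add: 3.034 − 0.5 = 2.534 mg/L as Cl₂.
Cl₂ equivalent: 2.534 mg/L × 375,000 L = 950.4 g.
Product at 67.3% available Cl: 950.4 / 0.673 = 1412 g.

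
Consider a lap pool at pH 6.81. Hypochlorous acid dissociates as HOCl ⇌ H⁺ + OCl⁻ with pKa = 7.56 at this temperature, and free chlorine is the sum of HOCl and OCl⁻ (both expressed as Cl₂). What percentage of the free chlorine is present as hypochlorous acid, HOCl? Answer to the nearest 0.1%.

84.9%

[OCl⁻]/[HOCl] = 10^(pH − pKa) = 10^(6.81 − 7.56) = 10^-0.75 = 0.1778.
Fraction as HOCl = 1 / (1 + 0.1778) = 0.849.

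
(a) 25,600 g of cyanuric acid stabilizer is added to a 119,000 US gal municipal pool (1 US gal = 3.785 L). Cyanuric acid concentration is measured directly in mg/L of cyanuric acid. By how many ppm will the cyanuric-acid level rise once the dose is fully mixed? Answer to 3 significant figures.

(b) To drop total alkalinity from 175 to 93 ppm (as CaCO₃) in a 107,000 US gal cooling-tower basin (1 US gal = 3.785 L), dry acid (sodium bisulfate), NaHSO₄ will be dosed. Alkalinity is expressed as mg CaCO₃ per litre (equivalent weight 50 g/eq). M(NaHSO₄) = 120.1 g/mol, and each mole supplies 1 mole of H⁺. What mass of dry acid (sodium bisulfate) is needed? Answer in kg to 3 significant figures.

(a) 56.8 ppm; (b) 79.8 kg

(a) Volume: 119,000 US gal × 3.785 L/gal = 450,415 L.
(a) Rise: 25,600 g / 450,415 L × 1000 = 56.84 mg/L.

(b) Volume: 107,000 US gal × 3.785 L/gal = 404,995 L.
(b) Alkalinity to neutralize: (175 − 93) = 82 mg/L as CaCO₃ × 404,995 L = 33,210 g as CaCO₃.
(b) Equivalents of H⁺ required: 33,210 ÷ 50 g/eq = 664.2 eq = 664.2 mol NaHSO₄.
(b) Mass of NaHSO₄: 664.2 × 120.1 = 79,770 g.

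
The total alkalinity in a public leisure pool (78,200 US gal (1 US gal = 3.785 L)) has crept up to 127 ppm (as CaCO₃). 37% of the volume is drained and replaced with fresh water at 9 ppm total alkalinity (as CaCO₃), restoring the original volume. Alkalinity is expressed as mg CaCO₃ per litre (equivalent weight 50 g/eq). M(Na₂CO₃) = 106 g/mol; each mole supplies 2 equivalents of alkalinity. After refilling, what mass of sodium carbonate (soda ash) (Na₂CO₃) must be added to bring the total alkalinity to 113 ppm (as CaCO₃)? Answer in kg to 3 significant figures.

9.31 kg

Volume: 78,200 US gal × 3.785 L/gal = 295,987 L.
After draining 37% and refilling: 127 × 0.63 + 9 × 0.37 = 83.34 ppm.
Deficit to target: 113 − 83.34 = 29.66 mg/L.
As CaCO₃: 29.66 mg/L × 295,987 L = 8779 g; ÷ 50 g/eq ÷ 2 = 87.79 mol Na₂CO₃.
Mass: 87.79 × 106 = 9306 g.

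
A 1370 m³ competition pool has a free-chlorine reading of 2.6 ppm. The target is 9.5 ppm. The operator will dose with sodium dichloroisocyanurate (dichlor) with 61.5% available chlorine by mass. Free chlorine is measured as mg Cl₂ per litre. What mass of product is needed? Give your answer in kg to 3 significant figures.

Volume: 1370 m³ = 1,370,000 L.
Chlorine deficit: 9.5 − 2.6 = 6.9 ppm = 6.9 mg/L as Cl₂.
Cl₂ equivalent needed: 6.9 mg/L × 1,370,000 L = 9,453,000 mg = 9453 g.
Product at 61.5% available chlorine: 9453 / 0.615 = 15,370 g.

15.4 kg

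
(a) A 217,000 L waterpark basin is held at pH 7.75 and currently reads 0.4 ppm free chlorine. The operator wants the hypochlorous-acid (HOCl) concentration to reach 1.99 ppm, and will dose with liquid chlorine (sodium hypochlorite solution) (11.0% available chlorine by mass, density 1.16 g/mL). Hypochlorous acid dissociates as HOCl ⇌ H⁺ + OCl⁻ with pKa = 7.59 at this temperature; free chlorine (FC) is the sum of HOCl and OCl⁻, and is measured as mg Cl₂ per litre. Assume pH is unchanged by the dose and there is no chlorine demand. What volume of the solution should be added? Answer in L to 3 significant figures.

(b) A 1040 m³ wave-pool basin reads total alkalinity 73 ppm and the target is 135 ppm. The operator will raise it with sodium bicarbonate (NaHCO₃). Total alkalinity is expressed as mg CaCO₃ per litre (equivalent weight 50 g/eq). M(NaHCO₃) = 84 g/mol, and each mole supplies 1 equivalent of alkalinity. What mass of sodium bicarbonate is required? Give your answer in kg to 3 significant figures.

(a) 7.60 L; (b) 108 kg

(a) [OCl⁻]/[HOCl] = 10^(pH − pKa) = 10^(7.75 − 7.59) = 1.445; fraction as HOCl = 1/(1 + 1.445) = 0.4089.
(a) Free chlorine required for 1.99 ppm HOCl: 1.99 / 0.4089 = 4.866 ppm.
(a) FC to add: 4.866 − 0.4 = 4.466 mg/L as Cl₂.
(a) Cl₂ equivalent: 4.466 mg/L × 217,000 L = 969.2 g.
(a) Product at 11.0% available Cl: 969.2 / 0.11 = 8811 g.
(a) Volume: 8811 g ÷ 1.16 g/mL = 7596 mL.

(b) Volume: 1040 m³ = 1,040,000 L.
(b) Alkalinity to add: (135 − 73) = 62 mg/L as CaCO₃ × 1,040,000 L = 64,480 g as CaCO₃.
(b) Equivalents: 64,480 g ÷ 50 g/eq = 1290 eq.
(b) NaHCO₃ supplies 1 eq per mole → 1290 mol.
(b) Mass: 1290 mol × 84 g/mol = 108,300 g.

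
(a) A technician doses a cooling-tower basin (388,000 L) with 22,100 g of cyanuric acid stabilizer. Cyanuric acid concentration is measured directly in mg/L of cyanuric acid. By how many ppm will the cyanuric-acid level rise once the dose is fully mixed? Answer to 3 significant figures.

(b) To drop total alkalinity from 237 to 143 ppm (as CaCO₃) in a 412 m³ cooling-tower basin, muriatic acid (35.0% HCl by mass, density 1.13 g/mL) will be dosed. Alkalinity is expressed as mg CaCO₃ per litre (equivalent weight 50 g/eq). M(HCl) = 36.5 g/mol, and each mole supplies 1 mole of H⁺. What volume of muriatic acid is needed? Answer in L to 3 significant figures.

(a) 57.0 ppm; (b) 71.5 L

(a) Rise: 22,100 g / 388,000 L × 1000 = 56.96 mg/L.

(b) Volume: 412 m³ = 412,000 L.
(b) Alkalinity to neutralize: (237 − 143) = 94 mg/L as CaCO₃ × 412,000 L = 38,730 g as CaCO₃.
(b) Equivalents of H⁺ required: 38,730 ÷ 50 g/eq = 774.6 eq = 774.6 mol HCl.
(b) Mass of HCl: 774.6 × 36.5 = 28,270 g.
(b) Mass of 35.0% solution: 28,270 / 0.35 = 80,780 g.
(b) Volume: 80,780 g ÷ 1.13 g/mL = 71,480 mL.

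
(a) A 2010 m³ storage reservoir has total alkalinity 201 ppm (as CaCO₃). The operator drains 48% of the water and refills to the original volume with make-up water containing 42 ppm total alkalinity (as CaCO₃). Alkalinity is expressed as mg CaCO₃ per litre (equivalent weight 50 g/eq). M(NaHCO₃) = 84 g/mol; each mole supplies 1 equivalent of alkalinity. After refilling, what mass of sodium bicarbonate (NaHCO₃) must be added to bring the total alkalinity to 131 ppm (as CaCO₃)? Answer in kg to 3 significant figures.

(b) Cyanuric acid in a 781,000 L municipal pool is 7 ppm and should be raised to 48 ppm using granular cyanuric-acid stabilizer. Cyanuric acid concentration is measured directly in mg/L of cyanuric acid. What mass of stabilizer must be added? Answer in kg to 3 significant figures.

(a) Volume: 2010 m³ = 2,010,000 L.
(a) After draining 48% and refilling: 201 × 0.52 + 42 × 0.48 = 124.68 ppm.
(a) Deficit to target: 131 − 124.68 = 6.32 mg/L.
(a) As CaCO₃: 6.32 mg/L × 2,010,000 L = 12,700 g; ÷ 50 g/eq ÷ 1 = 254.1 mol NaHCO₃.
(a) Mass: 254.1 × 84 = 21,340 g.

(b) CYA to add: (48 − 7) = 41 mg/L × 781,000 L = 32,020 g cyanuric acid.

(a) 21.3 kg; (b) 32.0 kg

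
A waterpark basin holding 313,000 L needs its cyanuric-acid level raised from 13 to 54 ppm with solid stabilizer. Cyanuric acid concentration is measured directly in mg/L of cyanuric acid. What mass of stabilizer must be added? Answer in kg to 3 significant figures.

12.8 kg

CYA to add: (54 − 13) = 41 mg/L × 313,000 L = 12,830 g cyanuric acid.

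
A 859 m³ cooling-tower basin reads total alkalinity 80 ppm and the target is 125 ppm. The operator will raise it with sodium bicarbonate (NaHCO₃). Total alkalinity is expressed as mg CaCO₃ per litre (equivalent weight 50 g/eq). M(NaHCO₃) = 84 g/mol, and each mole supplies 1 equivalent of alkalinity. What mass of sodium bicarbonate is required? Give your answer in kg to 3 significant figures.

Volume: 859 m³ = 859,000 L.
Alkalinity to add: (125 − 80) = 45 mg/L as CaCO₃ × 859,000 L = 38,660 g as CaCO₃.
Equivalents: 38,660 g ÷ 50 g/eq = 773.1 eq.
NaHCO₃ supplies 1 eq per mole → 773.1 mol.
Mass: 773.1 mol × 84 g/mol = 64,940 g.

64.9 kg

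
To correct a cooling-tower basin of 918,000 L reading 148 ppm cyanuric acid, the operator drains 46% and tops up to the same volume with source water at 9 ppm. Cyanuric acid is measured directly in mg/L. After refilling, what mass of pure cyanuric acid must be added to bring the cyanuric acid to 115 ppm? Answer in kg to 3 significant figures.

After draining 46% and refilling: 148 × 0.54 + 9 × 0.46 = 84.06 ppm.
Deficit to target: 115 − 84.06 = 30.94 mg/L.
Mass: 30.94 mg/L × 918,000 L = 28,400 g cyanuric acid.

28.4 kg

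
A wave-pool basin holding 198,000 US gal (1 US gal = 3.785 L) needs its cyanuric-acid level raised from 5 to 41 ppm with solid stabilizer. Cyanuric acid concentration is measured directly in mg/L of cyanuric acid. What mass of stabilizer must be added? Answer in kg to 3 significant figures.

27.0 kg

Volume: 198,000 US gal × 3.785 L/gal = 749,430 L.
CYA to add: (41 − 5) = 36 mg/L × 749,430 L = 26,980 g cyanuric acid.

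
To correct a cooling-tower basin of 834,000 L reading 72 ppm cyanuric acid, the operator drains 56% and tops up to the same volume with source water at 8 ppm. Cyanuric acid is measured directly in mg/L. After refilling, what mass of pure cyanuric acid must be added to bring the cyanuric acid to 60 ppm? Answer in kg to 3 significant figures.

19.9 kg

After draining 56% and refilling: 72 × 0.44 + 8 × 0.56 = 36.16 ppm.
Deficit to target: 60 − 36.16 = 23.84 mg/L.
Mass: 23.84 mg/L × 834,000 L = 19,880 g cyanuric acid.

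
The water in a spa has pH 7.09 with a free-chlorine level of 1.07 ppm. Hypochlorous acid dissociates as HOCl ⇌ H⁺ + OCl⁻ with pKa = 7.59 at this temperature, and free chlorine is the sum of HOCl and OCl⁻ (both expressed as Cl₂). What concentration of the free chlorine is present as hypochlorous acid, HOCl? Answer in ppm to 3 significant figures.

[OCl⁻]/[HOCl] = 10^(pH − pKa) = 10^(7.09 − 7.59) = 10^-0.50 = 0.3162.
Fraction as HOCl = 1 / (1 + 0.3162) = 0.7597.
HOCl = 0.7597 × 1.07 ppm = 0.8129 ppm.

0.813 ppm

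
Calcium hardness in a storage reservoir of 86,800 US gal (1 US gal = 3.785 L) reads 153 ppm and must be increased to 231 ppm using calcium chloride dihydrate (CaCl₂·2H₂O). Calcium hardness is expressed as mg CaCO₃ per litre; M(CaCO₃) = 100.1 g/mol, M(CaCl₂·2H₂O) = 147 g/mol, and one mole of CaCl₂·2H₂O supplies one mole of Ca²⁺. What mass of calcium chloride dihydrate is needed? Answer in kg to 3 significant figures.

Volume: 86,800 US gal × 3.785 L/gal = 328,538 L.
Hardness to add: (231 − 153) = 78 mg/L as CaCO₃ × 328,538 L = 25,630 g as CaCO₃.
Moles of Ca²⁺ (1 mol Ca²⁺ ≡ 1 mol CaCO₃): 25,630 / 100.1 g/mol = 256 mol.
Mass of CaCl₂·2H₂O: 256 × 147 = 37,630 g.

37.6 kg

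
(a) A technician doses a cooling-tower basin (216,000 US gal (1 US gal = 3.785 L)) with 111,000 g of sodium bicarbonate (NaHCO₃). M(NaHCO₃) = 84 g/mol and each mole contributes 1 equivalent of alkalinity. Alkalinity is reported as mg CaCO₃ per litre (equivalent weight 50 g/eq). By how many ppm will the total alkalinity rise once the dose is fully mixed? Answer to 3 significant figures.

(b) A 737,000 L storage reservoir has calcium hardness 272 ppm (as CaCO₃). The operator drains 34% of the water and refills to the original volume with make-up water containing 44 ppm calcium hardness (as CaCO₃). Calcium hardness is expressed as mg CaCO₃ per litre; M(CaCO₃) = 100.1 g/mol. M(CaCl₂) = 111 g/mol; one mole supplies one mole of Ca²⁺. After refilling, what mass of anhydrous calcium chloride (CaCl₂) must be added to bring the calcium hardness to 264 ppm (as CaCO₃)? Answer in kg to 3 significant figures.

(a) Volume: 216,000 US gal × 3.785 L/gal = 817,560 L.
(a) Moles of NaHCO₃: 111,000 g ÷ 84 g/mol = 1321 mol → 1321 eq of alkalinity.
(a) As CaCO₃: 1321 eq × 50 g/eq = 66,070 g.
(a) Rise: 66,070 g / 817,560 L × 1000 = 80.82 mg/L.

(b) After draining 34% and refilling: 272 × 0.66 + 44 × 0.34 = 194.48 ppm.
(b) Deficit to target: 264 − 194.48 = 69.52 mg/L.
(b) As CaCO₃: 69.52 mg/L × 737,000 L = 51,240 g; ÷ 100.1 = 511.9 mol Ca²⁺.
(b) Mass: 511.9 × 111 = 56,820 g.

(a) 80.8 ppm; (b) 56.8 kg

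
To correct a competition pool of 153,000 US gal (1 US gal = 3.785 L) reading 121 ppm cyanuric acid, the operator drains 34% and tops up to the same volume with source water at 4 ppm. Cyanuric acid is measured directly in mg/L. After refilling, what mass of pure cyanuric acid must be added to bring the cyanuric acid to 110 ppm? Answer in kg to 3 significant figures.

16.7 kg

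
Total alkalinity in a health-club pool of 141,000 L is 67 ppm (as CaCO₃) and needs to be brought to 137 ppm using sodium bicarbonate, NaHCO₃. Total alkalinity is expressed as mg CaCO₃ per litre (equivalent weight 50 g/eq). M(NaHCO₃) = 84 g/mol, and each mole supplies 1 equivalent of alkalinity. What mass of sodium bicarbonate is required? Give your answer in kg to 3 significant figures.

Alkalinity to add: (137 − 67) = 70 mg/L as CaCO₃ × 141,000 L = 9870 g as CaCO₃.
Equivalents: 9870 g ÷ 50 g/eq = 197.4 eq.
NaHCO₃ supplies 1 eq per mole → 197.4 mol.
Mass: 197.4 mol × 84 g/mol = 16,580 g.

16.6 kg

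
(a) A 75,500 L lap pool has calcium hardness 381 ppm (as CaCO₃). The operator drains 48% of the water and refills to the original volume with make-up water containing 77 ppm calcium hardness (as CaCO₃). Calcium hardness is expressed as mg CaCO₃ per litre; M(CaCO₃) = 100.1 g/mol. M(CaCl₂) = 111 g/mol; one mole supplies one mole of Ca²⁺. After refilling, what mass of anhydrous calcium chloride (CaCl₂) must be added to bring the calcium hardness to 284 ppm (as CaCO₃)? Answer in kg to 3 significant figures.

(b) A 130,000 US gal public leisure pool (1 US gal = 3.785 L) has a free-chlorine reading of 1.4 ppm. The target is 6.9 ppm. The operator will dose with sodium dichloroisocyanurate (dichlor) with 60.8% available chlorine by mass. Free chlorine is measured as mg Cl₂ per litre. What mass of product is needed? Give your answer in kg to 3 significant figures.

(a) After draining 48% and refilling: 381 × 0.52 + 77 × 0.48 = 235.08 ppm.
(a) Deficit to target: 284 − 235.08 = 48.92 mg/L.
(a) As CaCO₃: 48.92 mg/L × 75,500 L = 3693 g; ÷ 100.1 = 36.9 mol Ca²⁺.
(a) Mass: 36.9 × 111 = 4096 g.

(b) Volume: 130,000 US gal × 3.785 L/gal = 492,050 L.
(b) Chlorine deficit: 6.9 − 1.4 = 5.5 ppm = 5.5 mg/L as Cl₂.
(b) Cl₂ equivalent needed: 5.5 mg/L × 492,050 L = 2,706,000 mg = 2706 g.
(b) Product at 60.8% available chlorine: 2706 / 0.608 = 4451 g.

(a) 4.10 kg; (b) 4.45 kg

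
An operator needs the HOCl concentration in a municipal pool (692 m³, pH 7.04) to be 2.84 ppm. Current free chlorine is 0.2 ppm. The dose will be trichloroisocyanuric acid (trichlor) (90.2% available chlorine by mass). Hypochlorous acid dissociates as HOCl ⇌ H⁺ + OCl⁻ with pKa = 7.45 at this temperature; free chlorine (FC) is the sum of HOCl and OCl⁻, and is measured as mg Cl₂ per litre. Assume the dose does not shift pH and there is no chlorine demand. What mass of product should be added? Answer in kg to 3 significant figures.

Volume: 692 m³ = 692,000 L.
[OCl⁻]/[HOCl] = 10^(pH − pKa) = 10^(7.04 − 7.45) = 0.389; fraction as HOCl = 1/(1 + 0.389) = 0.7199.
Free chlorine required for 2.84 ppm HOCl: 2.84 / 0.7199 = 3.945 ppm.
FC to add: 3.945 − 0.2 = 3.745 mg/L as Cl₂.
Cl₂ equivalent: 3.745 mg/L × 692,000 L = 2591 g.
Product at 90.2% available Cl: 2591 / 0.902 = 2873 g.

2.87 kg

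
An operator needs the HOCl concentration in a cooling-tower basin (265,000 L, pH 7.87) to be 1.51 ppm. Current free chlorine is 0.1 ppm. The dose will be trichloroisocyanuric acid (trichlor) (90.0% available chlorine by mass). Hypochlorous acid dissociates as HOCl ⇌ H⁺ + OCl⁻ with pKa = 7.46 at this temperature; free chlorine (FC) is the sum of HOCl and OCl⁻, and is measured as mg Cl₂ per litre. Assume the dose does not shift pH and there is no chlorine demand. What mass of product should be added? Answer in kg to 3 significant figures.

1.56 kg

[OCl⁻]/[HOCl] = 10^(pH − pKa) = 10^(7.87 − 7.46) = 2.57; fraction as HOCl = 1/(1 + 2.57) = 0.2801.
Free chlorine required for 1.51 ppm HOCl: 1.51 / 0.2801 = 5.391 ppm.
FC to add: 5.391 − 0.1 = 5.291 mg/L as Cl₂.
Cl₂ equivalent: 5.291 mg/L × 265,000 L = 1402 g.
Product at 90.0% available Cl: 1402 / 0.9 = 1558 g.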